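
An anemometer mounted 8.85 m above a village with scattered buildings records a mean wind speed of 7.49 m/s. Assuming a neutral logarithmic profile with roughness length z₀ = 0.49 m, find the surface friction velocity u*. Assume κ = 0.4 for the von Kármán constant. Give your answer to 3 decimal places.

u* ≈ 1.035 m/s

Log law: V(z) = (u*/κ) · ln(z/z₀) ⇒ u* = κ · V / ln(z/z₀)
u* = 0.4 × 7.49 / ln(8.85/0.49) = 0.4 × 7.49 / 2.8938
   = 2.9960 / 2.8938 = 1.0353 m/s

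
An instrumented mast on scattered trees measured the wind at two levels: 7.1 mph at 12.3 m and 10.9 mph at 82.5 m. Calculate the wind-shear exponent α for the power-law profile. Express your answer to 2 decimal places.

α ≈ 0.23

Power law: V₂/V₁ = (z₂/z₁)^α ⇒ α = ln(V₂/V₁) / ln(z₂/z₁)
α = ln(10.9/7.1) / ln(82.5/12.3) = ln(1.5352) / ln(6.7073)
  = 0.42867 / 1.90320 = 0.22524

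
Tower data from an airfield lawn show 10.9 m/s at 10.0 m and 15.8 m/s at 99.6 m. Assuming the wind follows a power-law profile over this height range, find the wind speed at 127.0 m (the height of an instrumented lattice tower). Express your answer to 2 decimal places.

16.43 m/s

First find α: α = ln(V₂/V₁)/ln(z₂/z₁) = ln(15.8/10.9)/ln(99.6/10.0) = 0.37125/2.29858 = 0.1615
Extrapolate from 99.6 m to 127.0 m: V₃ = 15.8 × (127.0/99.6)^0.1615 = 15.8 × 1.0400 = 16.4325 m/s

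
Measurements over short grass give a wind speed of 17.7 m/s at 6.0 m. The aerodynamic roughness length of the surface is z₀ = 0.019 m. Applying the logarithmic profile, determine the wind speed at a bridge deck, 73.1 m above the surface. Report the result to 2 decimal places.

25.39 m/s

Log law: V(z) ∝ ln(z/z₀), so V₂/V₁ = ln(z₂/z₀) / ln(z₁/z₀).
ln(73.1/0.019) = 8.2551, ln(6.0/0.019) = 5.7551
V₂ = 17.7 × 8.2551/5.7551 = 17.7 × 1.4344 = 25.3891 m/s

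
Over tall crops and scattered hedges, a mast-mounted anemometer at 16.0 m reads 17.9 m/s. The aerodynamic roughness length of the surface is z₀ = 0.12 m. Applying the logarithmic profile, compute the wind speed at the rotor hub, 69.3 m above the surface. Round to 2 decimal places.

Log law: V(z) ∝ ln(z/z₀), so V₂/V₁ = ln(z₂/z₀) / ln(z₁/z₀).
ln(69.3/0.12) = 6.3587, ln(16.0/0.12) = 4.8929
V₂ = 17.9 × 6.3587/4.8929 = 17.9 × 1.2996 = 23.2627 m/s

23.26 m/s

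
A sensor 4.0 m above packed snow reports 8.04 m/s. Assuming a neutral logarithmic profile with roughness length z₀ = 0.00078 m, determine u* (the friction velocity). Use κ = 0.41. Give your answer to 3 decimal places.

u* ≈ 0.386 m/s

Log law: V(z) = (u*/κ) · ln(z/z₀) ⇒ u* = κ · V / ln(z/z₀)
u* = 0.41 × 8.04 / ln(4.0/0.00078) = 0.41 × 8.04 / 8.5425
   = 3.2964 / 8.5425 = 0.3859 m/s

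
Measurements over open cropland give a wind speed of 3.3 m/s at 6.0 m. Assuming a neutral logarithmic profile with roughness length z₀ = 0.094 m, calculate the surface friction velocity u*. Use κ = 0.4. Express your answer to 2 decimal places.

u* ≈ 0.32 m/s

Log law: V(z) = (u*/κ) · ln(z/z₀) ⇒ u* = κ · V / ln(z/z₀)
u* = 0.4 × 3.3 / ln(6.0/0.094) = 0.4 × 3.3 / 4.1562
   = 1.3200 / 4.1562 = 0.3176 m/s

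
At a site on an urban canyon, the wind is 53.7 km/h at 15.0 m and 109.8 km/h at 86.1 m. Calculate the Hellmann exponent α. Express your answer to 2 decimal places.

α ≈ 0.41

Power law: V₂/V₁ = (z₂/z₁)^α ⇒ α = ln(V₂/V₁) / ln(z₂/z₁)
α = ln(109.8/53.7) / ln(86.1/15.0) = ln(2.0447) / ln(5.7400)
  = 0.71525 / 1.74746 = 0.40931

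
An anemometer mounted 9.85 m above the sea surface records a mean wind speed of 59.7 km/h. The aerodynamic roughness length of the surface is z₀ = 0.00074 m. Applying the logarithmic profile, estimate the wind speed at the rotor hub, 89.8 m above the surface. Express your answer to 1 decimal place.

Log law: V(z) ∝ ln(z/z₀), so V₂/V₁ = ln(z₂/z₀) / ln(z₁/z₀).
ln(89.8/0.00074) = 11.7064, ln(9.85/0.00074) = 9.4963
V₂ = 59.7 × 11.7064/9.4963 = 59.7 × 1.2327 = 73.5942 km/h

73.6 km/h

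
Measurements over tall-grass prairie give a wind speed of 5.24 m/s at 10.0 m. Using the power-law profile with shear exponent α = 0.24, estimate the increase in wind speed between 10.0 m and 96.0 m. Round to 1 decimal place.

Power law: V₂ = V₁ · (z₂/z₁)^α = 5.24 × (9.6000)^0.24 = 9.0173 m/s
ΔV = 9.0173 − 5.24 = 3.7773 m/s

3.8 m/s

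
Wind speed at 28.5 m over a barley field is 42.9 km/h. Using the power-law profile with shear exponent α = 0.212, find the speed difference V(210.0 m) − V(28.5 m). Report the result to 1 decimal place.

Power law: V₂ = V₁ · (z₂/z₁)^α = 42.9 × (7.3684)^0.212 = 65.5150 km/h
ΔV = 65.5150 − 42.9 = 22.6150 km/h

22.6 km/h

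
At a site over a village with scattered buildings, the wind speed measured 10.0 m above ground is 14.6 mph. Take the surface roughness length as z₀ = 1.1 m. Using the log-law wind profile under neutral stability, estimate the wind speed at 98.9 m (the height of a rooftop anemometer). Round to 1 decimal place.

29.8 mph

Log law: V(z) ∝ ln(z/z₀), so V₂/V₁ = ln(z₂/z₀) / ln(z₁/z₀).
ln(98.9/1.1) = 4.4988, ln(10.0/1.1) = 2.2073
V₂ = 14.6 × 4.4988/2.2073 = 14.6 × 2.0382 = 29.7573 mph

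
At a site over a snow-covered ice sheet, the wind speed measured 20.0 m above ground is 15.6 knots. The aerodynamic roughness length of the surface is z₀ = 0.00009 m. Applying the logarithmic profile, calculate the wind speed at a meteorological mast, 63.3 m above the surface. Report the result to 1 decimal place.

17.1 knots

Log law: V(z) ∝ ln(z/z₀), so V₂/V₁ = ln(z₂/z₀) / ln(z₁/z₀).
ln(63.3/0.00009) = 13.4636, ln(20.0/0.00009) = 12.3114
V₂ = 15.6 × 13.4636/12.3114 = 15.6 × 1.0936 = 17.0599 knots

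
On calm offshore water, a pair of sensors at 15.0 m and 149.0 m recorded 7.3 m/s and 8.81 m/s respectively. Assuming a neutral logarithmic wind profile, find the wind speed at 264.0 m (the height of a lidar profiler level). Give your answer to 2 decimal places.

9.19 m/s

Log law: V ∝ ln(z/z₀). From the pair, with r = V₁/V₂ = 0.82860,
ln z₀ = (ln z₁ − r·ln z₂)/(1 − r) = (2.7081 − 0.82860×5.0039)/0.17140 = -8.3913 → z₀ = 0.0002268 m
V₃ = V₁ · ln(z₃/z₀)/ln(z₁/z₀) = 7.3 × 13.9673/11.0994 = 9.1862 m/s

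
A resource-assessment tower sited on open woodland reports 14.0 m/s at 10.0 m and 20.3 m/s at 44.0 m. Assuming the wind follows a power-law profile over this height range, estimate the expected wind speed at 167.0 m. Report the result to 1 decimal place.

28.4 m/s

First find α: α = ln(V₂/V₁)/ln(z₂/z₁) = ln(20.3/14.0)/ln(44.0/10.0) = 0.37156/1.48160 = 0.2508
Extrapolate from 44.0 m to 167.0 m: V₃ = 20.3 × (167.0/44.0)^0.2508 = 20.3 × 1.3972 = 28.3639 m/s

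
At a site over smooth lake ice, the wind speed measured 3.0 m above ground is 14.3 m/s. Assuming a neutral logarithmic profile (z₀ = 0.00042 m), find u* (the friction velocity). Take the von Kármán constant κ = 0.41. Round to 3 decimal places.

Log law: V(z) = (u*/κ) · ln(z/z₀) ⇒ u* = κ · V / ln(z/z₀)
u* = 0.41 × 14.3 / ln(3.0/0.00042) = 0.41 × 14.3 / 8.8739
   = 5.8630 / 8.8739 = 0.6607 m/s

u* ≈ 0.661 m/s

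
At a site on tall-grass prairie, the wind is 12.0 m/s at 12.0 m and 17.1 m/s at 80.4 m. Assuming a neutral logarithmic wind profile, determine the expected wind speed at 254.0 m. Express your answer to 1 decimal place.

Log law: V ∝ ln(z/z₀). From the pair, with r = V₁/V₂ = 0.70175,
ln z₀ = (ln z₁ − r·ln z₂)/(1 − r) = (2.4849 − 0.70175×4.3870)/0.29825 = -1.9906 → z₀ = 0.1366 m
V₃ = V₁ · ln(z₃/z₀)/ln(z₁/z₀) = 12.0 × 7.5280/4.4755 = 20.1843 m/s

20.2 m/s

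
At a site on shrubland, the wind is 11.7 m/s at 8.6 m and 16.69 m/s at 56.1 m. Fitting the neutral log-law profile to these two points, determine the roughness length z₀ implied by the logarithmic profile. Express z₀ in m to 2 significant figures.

Log law: V(z) ∝ ln(z/z₀). With r = V₁/V₂ = 11.7/16.69 = 0.70102,
r · ln(z₂/z₀) = ln(z₁/z₀) ⇒ ln z₀ = (ln z₁ − r·ln z₂)/(1 − r)
ln z₀ = (2.15176 − 0.70102×4.02714) / 0.29898 = -2.2454
z₀ = exp(-2.2454) = 0.1059 m

z₀ ≈ 0.11 m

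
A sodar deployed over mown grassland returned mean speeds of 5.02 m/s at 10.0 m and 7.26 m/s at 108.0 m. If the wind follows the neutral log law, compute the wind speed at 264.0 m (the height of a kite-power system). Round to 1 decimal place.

8.1 m/s

Log law: V ∝ ln(z/z₀). From the pair, with r = V₁/V₂ = 0.69146,
ln z₀ = (ln z₁ − r·ln z₂)/(1 − r) = (2.3026 − 0.69146×4.6821)/0.30854 = -3.0301 → z₀ = 0.04831 m
V₃ = V₁ · ln(z₃/z₀)/ln(z₁/z₀) = 5.02 × 8.6061/5.3327 = 8.1014 m/s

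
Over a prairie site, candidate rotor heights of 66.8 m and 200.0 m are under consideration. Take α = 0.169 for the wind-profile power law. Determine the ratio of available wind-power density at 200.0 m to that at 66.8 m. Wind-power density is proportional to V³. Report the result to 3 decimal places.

Speed ratio: V_B/V_A = (z_B/z_A)^α = (200.0/66.8)^0.169 = (2.9940)^0.169 = 1.20361
Power-density ratio: P_B/P_A = (V_B/V_A)³ = (1.20361)³ = 1.74365

1.744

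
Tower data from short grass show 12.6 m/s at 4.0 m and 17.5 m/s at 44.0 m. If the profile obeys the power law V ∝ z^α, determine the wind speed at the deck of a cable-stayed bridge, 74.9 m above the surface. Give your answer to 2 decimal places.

18.82 m/s

First find α: α = ln(V₂/V₁)/ln(z₂/z₁) = ln(17.5/12.6)/ln(44.0/4.0) = 0.32850/2.39790 = 0.1370
Extrapolate from 44.0 m to 74.9 m: V₃ = 17.5 × (74.9/44.0)^0.1370 = 17.5 × 1.0756 = 18.8230 m/s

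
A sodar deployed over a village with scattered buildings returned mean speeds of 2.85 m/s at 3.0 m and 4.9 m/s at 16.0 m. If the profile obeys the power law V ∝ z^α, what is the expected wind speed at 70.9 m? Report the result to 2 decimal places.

First find α: α = ln(V₂/V₁)/ln(z₂/z₁) = ln(4.9/2.85)/ln(16.0/3.0) = 0.54192/1.67398 = 0.3237
Extrapolate from 16.0 m to 70.9 m: V₃ = 4.9 × (70.9/16.0)^0.3237 = 4.9 × 1.6192 = 7.9341 m/s

7.93 m/s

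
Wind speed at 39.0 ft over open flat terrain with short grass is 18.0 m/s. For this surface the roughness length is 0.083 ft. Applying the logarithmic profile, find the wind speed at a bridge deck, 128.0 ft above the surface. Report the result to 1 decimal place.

21.5 m/s

Log law: V(z) ∝ ln(z/z₀), so V₂/V₁ = ln(z₂/z₀) / ln(z₁/z₀).
ln(128.0/0.083) = 7.3409, ln(39.0/0.083) = 6.1525
V₂ = 18.0 × 7.3409/6.1525 = 18.0 × 1.1932 = 21.4770 m/s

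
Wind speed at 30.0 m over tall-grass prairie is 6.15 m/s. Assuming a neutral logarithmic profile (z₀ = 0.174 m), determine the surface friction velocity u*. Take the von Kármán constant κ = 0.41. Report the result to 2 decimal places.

Log law: V(z) = (u*/κ) · ln(z/z₀) ⇒ u* = κ · V / ln(z/z₀)
u* = 0.41 × 6.15 / ln(30.0/0.174) = 0.41 × 6.15 / 5.1499
   = 2.5215 / 5.1499 = 0.4896 m/s

u* ≈ 0.49 m/s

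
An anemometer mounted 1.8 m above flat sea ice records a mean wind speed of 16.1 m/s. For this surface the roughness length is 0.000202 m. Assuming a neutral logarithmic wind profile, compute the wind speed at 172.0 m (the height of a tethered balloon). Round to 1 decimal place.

Log law: V(z) ∝ ln(z/z₀), so V₂/V₁ = ln(z₂/z₀) / ln(z₁/z₀).
ln(172.0/0.000202) = 13.6547, ln(1.8/0.000202) = 9.0950
V₂ = 16.1 × 13.6547/9.0950 = 16.1 × 1.5013 = 24.1716 m/s

24.2 m/s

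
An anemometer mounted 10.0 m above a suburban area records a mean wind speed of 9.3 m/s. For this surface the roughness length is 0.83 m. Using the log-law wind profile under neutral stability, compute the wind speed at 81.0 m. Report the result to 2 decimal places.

Log law: V(z) ∝ ln(z/z₀), so V₂/V₁ = ln(z₂/z₀) / ln(z₁/z₀).
ln(81.0/0.83) = 4.5808, ln(10.0/0.83) = 2.4889
V₂ = 9.3 × 4.5808/2.4889 = 9.3 × 1.8405 = 17.1164 m/s

17.12 m/s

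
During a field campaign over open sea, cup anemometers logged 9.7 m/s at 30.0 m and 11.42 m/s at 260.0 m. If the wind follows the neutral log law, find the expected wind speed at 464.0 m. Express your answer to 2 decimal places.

Log law: V ∝ ln(z/z₀). From the pair, with r = V₁/V₂ = 0.84939,
ln z₀ = (ln z₁ − r·ln z₂)/(1 − r) = (3.4012 − 0.84939×5.5607)/0.15061 = -8.7773 → z₀ = 0.0001542 m
V₃ = V₁ · ln(z₃/z₀)/ln(z₁/z₀) = 9.7 × 14.9172/12.1785 = 11.8813 m/s

11.88 m/s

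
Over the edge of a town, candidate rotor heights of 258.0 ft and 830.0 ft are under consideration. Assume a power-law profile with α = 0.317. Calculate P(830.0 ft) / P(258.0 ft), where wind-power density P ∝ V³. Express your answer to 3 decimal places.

3.038

Speed ratio: V_B/V_A = (z_B/z_A)^α = (830.0/258.0)^0.317 = (3.2171)^0.317 = 1.44832
Power-density ratio: P_B/P_A = (V_B/V_A)³ = (1.44832)³ = 3.03804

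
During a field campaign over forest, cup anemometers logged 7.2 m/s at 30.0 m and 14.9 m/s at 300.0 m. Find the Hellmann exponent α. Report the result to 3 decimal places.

Power law: V₂/V₁ = (z₂/z₁)^α ⇒ α = ln(V₂/V₁) / ln(z₂/z₁)
α = ln(14.9/7.2) / ln(300.0/30.0) = ln(2.0694) / ln(10.0000)
  = 0.72728 / 2.30259 = 0.31585

α ≈ 0.316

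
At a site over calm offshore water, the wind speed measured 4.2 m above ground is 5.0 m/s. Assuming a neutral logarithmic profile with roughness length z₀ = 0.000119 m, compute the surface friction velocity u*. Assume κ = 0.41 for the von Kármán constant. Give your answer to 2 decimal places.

Log law: V(z) = (u*/κ) · ln(z/z₀) ⇒ u* = κ · V / ln(z/z₀)
u* = 0.41 × 5.0 / ln(4.2/0.000119) = 0.41 × 5.0 / 10.4715
   = 2.0500 / 10.4715 = 0.1958 m/s

u* ≈ 0.20 m/s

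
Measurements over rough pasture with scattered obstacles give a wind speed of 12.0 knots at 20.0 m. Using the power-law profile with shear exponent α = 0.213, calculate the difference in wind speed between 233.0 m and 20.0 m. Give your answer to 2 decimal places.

Power law: V₂ = V₁ · (z₂/z₁)^α = 12.0 × (11.6500)^0.213 = 20.2446 knots
ΔV = 20.2446 − 12.0 = 8.2446 knots

8.24 knots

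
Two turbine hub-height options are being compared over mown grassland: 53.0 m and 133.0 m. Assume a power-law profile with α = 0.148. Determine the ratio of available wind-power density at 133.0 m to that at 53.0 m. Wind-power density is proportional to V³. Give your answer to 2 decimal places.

1.50

Speed ratio: V_B/V_A = (z_B/z_A)^α = (133.0/53.0)^0.148 = (2.5094)^0.148 = 1.14587
Power-density ratio: P_B/P_A = (V_B/V_A)³ = (1.14587)³ = 1.50457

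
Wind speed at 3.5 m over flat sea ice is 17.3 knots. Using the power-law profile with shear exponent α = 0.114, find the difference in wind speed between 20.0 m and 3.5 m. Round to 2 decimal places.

3.80 knots

Power law: V₂ = V₁ · (z₂/z₁)^α = 17.3 × (5.7143)^0.114 = 21.1028 knots
ΔV = 21.1028 − 17.3 = 3.8028 knots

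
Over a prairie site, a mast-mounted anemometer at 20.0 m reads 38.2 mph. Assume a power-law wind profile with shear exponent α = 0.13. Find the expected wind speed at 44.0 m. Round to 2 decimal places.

Power-law profile: V₂ = V₁ · (z₂/z₁)^α
V₂ = 38.2 × (44.0/20.0)^0.13 = 38.2 × (2.2000)^0.13
    = 38.2 × 1.1079 = 42.3232 mph

42.32 mph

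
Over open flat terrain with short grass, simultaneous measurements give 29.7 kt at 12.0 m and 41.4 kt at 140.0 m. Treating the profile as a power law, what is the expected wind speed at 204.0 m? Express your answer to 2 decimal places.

First find α: α = ln(V₂/V₁)/ln(z₂/z₁) = ln(41.4/29.7)/ln(140.0/12.0) = 0.33213/2.45674 = 0.1352
Extrapolate from 140.0 m to 204.0 m: V₃ = 41.4 × (204.0/140.0)^0.1352 = 41.4 × 1.0522 = 43.5617 kt

43.56 kt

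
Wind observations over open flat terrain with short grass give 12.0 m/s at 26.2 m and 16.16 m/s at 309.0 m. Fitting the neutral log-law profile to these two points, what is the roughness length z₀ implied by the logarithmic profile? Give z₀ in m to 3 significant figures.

z₀ ≈ 0.0212 m

Log law: V(z) ∝ ln(z/z₀). With r = V₁/V₂ = 12.0/16.16 = 0.74257,
r · ln(z₂/z₀) = ln(z₁/z₀) ⇒ ln z₀ = (ln z₁ − r·ln z₂)/(1 − r)
ln z₀ = (3.26576 − 0.74257×5.73334) / 0.25743 = -3.8523
z₀ = exp(-3.8523) = 0.02123 m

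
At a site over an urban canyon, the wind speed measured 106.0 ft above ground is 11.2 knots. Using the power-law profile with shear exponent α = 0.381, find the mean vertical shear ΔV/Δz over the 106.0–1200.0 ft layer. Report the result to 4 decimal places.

Power law: V₂ = V₁ · (z₂/z₁)^α = 11.2 × (11.3208)^0.381 = 28.2322 knots
ΔV/Δz = (28.2322 − 11.2)/(1200.0 − 106.0) = 17.0322/1094.0000 = 0.01557 knots/ft

0.0156 knots/ft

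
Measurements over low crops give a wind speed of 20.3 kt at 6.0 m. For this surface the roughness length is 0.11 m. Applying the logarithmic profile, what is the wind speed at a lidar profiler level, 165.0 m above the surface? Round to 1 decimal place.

37.1 kt

Log law: V(z) ∝ ln(z/z₀), so V₂/V₁ = ln(z₂/z₀) / ln(z₁/z₀).
ln(165.0/0.11) = 7.3132, ln(6.0/0.11) = 3.9990
V₂ = 20.3 × 7.3132/3.9990 = 20.3 × 1.8287 = 37.1236 kt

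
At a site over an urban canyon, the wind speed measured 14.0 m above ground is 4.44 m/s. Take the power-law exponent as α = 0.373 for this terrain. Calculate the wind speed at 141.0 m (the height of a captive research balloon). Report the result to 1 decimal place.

Power-law profile: V₂ = V₁ · (z₂/z₁)^α
V₂ = 4.44 × (141.0/14.0)^0.373 = 4.44 × (10.0714)^0.373
    = 4.44 × 2.3668 = 10.5084 m/s

10.5 m/s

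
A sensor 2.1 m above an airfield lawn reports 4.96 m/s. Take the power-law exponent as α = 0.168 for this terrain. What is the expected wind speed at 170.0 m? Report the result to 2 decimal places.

10.38 m/s

Power-law profile: V₂ = V₁ · (z₂/z₁)^α
V₂ = 4.96 × (170.0/2.1)^0.168 = 4.96 × (80.9524)^0.168
    = 4.96 × 2.0921 = 10.3768 m/s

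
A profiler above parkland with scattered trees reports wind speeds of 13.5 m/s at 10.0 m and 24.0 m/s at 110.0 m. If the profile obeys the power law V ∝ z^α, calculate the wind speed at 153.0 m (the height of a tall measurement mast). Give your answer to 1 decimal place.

26.0 m/s

First find α: α = ln(V₂/V₁)/ln(z₂/z₁) = ln(24.0/13.5)/ln(110.0/10.0) = 0.57536/2.39790 = 0.2399
Extrapolate from 110.0 m to 153.0 m: V₃ = 24.0 × (153.0/110.0)^0.2399 = 24.0 × 1.0824 = 25.9774 m/s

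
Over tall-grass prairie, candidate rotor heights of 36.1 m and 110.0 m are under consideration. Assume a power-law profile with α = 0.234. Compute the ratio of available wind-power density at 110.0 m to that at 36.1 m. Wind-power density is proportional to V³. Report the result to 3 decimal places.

Speed ratio: V_B/V_A = (z_B/z_A)^α = (110.0/36.1)^0.234 = (3.0471)^0.234 = 1.29786
Power-density ratio: P_B/P_A = (V_B/V_A)³ = (1.29786)³ = 2.18619

2.186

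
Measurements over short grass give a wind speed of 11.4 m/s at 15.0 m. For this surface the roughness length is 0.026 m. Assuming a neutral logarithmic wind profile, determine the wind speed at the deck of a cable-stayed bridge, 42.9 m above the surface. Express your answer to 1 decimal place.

Log law: V(z) ∝ ln(z/z₀), so V₂/V₁ = ln(z₂/z₀) / ln(z₁/z₀).
ln(42.9/0.026) = 7.4085, ln(15.0/0.026) = 6.3577
V₂ = 11.4 × 7.4085/6.3577 = 11.4 × 1.1653 = 13.2842 m/s

13.3 m/s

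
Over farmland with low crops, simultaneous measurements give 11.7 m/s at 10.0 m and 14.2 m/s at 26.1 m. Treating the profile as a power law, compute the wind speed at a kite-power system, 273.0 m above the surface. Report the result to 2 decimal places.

22.81 m/s

First find α: α = ln(V₂/V₁)/ln(z₂/z₁) = ln(14.2/11.7)/ln(26.1/10.0) = 0.19365/0.95935 = 0.2019
Extrapolate from 26.1 m to 273.0 m: V₃ = 14.2 × (273.0/26.1)^0.2019 = 14.2 × 1.6062 = 22.8080 m/s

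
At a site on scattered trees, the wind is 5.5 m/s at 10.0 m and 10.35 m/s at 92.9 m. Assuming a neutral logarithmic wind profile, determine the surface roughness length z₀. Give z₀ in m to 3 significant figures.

Log law: V(z) ∝ ln(z/z₀). With r = V₁/V₂ = 5.5/10.35 = 0.53140,
r · ln(z₂/z₀) = ln(z₁/z₀) ⇒ ln z₀ = (ln z₁ − r·ln z₂)/(1 − r)
ln z₀ = (2.30259 − 0.53140×4.53152) / 0.46860 = -0.2251
z₀ = exp(-0.2251) = 0.7985 m

z₀ ≈ 0.798 m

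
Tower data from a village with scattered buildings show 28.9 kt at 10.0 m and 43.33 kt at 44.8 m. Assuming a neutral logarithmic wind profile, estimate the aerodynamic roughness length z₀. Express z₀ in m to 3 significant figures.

z₀ ≈ 0.496 m

Log law: V(z) ∝ ln(z/z₀). With r = V₁/V₂ = 28.9/43.33 = 0.66697,
r · ln(z₂/z₀) = ln(z₁/z₀) ⇒ ln z₀ = (ln z₁ − r·ln z₂)/(1 − r)
ln z₀ = (2.30259 − 0.66697×3.80221) / 0.33303 = -0.7008
z₀ = exp(-0.7008) = 0.4962 m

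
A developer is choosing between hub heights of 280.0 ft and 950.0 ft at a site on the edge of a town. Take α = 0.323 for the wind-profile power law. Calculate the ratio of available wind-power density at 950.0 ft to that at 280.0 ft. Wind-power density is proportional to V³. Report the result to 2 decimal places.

Speed ratio: V_B/V_A = (z_B/z_A)^α = (950.0/280.0)^0.323 = (3.3929)^0.323 = 1.48379
Power-density ratio: P_B/P_A = (V_B/V_A)³ = (1.48379)³ = 3.26677

3.27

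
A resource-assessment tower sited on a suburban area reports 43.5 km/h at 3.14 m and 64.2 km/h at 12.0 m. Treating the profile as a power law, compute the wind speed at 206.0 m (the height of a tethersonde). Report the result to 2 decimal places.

First find α: α = ln(V₂/V₁)/ln(z₂/z₁) = ln(64.2/43.5)/ln(12.0/3.14) = 0.38924/1.34068 = 0.2903
Extrapolate from 12.0 m to 206.0 m: V₃ = 64.2 × (206.0/12.0)^0.2903 = 64.2 × 2.2828 = 146.5557 km/h

146.56 km/h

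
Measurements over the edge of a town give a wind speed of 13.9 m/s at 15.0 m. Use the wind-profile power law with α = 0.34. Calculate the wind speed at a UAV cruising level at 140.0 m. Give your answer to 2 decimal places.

Power-law profile: V₂ = V₁ · (z₂/z₁)^α
V₂ = 13.9 × (140.0/15.0)^0.34 = 13.9 × (9.3333)^0.34
    = 13.9 × 2.1370 = 29.7048 m/s

29.70 m/s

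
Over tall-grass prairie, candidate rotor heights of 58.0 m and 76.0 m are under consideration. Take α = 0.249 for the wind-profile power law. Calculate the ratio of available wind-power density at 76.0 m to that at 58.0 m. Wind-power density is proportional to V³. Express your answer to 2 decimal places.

1.22

Speed ratio: V_B/V_A = (z_B/z_A)^α = (76.0/58.0)^0.249 = (1.3103)^0.249 = 1.06962
Power-density ratio: P_B/P_A = (V_B/V_A)³ = (1.06962)³ = 1.22373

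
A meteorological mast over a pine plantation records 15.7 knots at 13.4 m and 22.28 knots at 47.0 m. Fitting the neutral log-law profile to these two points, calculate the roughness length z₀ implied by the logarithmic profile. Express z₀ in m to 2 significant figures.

Log law: V(z) ∝ ln(z/z₀). With r = V₁/V₂ = 15.7/22.28 = 0.70467,
r · ln(z₂/z₀) = ln(z₁/z₀) ⇒ ln z₀ = (ln z₁ − r·ln z₂)/(1 − r)
ln z₀ = (2.59525 − 0.70467×3.85015) / 0.29533 = -0.3989
z₀ = exp(-0.3989) = 0.6710 m

z₀ ≈ 0.67 m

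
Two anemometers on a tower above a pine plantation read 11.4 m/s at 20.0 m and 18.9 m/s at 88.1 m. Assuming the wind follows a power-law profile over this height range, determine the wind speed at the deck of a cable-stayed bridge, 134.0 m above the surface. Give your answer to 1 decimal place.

First find α: α = ln(V₂/V₁)/ln(z₂/z₁) = ln(18.9/11.4)/ln(88.1/20.0) = 0.50555/1.48274 = 0.3410
Extrapolate from 88.1 m to 134.0 m: V₃ = 18.9 × (134.0/88.1)^0.3410 = 18.9 × 1.1537 = 21.8052 m/s

21.8 m/s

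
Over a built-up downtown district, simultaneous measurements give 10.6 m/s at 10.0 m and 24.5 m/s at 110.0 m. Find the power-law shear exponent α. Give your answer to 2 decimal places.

α ≈ 0.35

Power law: V₂/V₁ = (z₂/z₁)^α ⇒ α = ln(V₂/V₁) / ln(z₂/z₁)
α = ln(24.5/10.6) / ln(110.0/10.0) = ln(2.3113) / ln(11.0000)
  = 0.83782 / 2.39790 = 0.34940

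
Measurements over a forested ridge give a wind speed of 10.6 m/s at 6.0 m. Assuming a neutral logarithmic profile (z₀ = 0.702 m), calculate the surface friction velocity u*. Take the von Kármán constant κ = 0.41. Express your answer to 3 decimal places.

u* ≈ 2.026 m/s

Log law: V(z) = (u*/κ) · ln(z/z₀) ⇒ u* = κ · V / ln(z/z₀)
u* = 0.41 × 10.6 / ln(6.0/0.702) = 0.41 × 10.6 / 2.1456
   = 4.3460 / 2.1456 = 2.0256 m/s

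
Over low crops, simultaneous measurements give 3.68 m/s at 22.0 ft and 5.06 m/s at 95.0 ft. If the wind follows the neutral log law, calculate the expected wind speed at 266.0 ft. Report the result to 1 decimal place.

Log law: V ∝ ln(z/z₀). From the pair, with r = V₁/V₂ = 0.72727,
ln z₀ = (ln z₁ − r·ln z₂)/(1 − r) = (3.0910 − 0.72727×4.5539)/0.27273 = -0.8098 → z₀ = 0.4449 ft
V₃ = V₁ · ln(z₃/z₀)/ln(z₁/z₀) = 3.68 × 6.3933/3.9009 = 6.0313 m/s

6.0 m/s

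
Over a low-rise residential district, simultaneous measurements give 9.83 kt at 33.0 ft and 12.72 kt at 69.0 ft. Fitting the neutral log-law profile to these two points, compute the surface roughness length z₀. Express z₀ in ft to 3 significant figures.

z₀ ≈ 2.68 ft

Log law: V(z) ∝ ln(z/z₀). With r = V₁/V₂ = 9.83/12.72 = 0.77280,
r · ln(z₂/z₀) = ln(z₁/z₀) ⇒ ln z₀ = (ln z₁ − r·ln z₂)/(1 − r)
ln z₀ = (3.49651 − 0.77280×4.23411) / 0.22720 = 0.9877
z₀ = exp(0.9877) = 2.685 ft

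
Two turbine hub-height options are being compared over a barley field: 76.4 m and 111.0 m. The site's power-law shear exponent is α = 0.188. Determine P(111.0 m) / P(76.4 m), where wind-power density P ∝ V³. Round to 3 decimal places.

Speed ratio: V_B/V_A = (z_B/z_A)^α = (111.0/76.4)^0.188 = (1.4529)^0.188 = 1.07275
Power-density ratio: P_B/P_A = (V_B/V_A)³ = (1.07275)³ = 1.23452

1.235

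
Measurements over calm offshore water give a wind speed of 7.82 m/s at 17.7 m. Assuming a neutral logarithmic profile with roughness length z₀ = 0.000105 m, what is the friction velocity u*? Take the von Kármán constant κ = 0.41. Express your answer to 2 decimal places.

Log law: V(z) = (u*/κ) · ln(z/z₀) ⇒ u* = κ · V / ln(z/z₀)
u* = 0.41 × 7.82 / ln(17.7/0.000105) = 0.41 × 7.82 / 12.0351
   = 3.2062 / 12.0351 = 0.2664 m/s

u* ≈ 0.27 m/s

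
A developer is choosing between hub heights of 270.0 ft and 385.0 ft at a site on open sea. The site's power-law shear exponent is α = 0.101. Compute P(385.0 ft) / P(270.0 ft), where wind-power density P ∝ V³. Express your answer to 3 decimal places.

Speed ratio: V_B/V_A = (z_B/z_A)^α = (385.0/270.0)^0.101 = (1.4259)^0.101 = 1.03649
Power-density ratio: P_B/P_A = (V_B/V_A)³ = (1.03649)³ = 1.11350

1.114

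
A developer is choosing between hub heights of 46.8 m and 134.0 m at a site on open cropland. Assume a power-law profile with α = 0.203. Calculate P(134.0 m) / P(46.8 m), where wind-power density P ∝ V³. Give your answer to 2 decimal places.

1.90

Speed ratio: V_B/V_A = (z_B/z_A)^α = (134.0/46.8)^0.203 = (2.8632)^0.203 = 1.23806
Power-density ratio: P_B/P_A = (V_B/V_A)³ = (1.23806)³ = 1.89770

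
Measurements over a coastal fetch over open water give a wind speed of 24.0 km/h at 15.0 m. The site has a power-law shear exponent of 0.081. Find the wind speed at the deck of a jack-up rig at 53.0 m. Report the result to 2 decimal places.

26.58 km/h

Power-law profile: V₂ = V₁ · (z₂/z₁)^α
V₂ = 24.0 × (53.0/15.0)^0.081 = 24.0 × (3.5333)^0.081
    = 24.0 × 1.1077 = 26.5836 km/h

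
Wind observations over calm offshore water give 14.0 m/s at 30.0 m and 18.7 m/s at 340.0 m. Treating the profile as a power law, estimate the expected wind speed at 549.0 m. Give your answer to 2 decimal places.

19.80 m/s

First find α: α = ln(V₂/V₁)/ln(z₂/z₁) = ln(18.7/14.0)/ln(340.0/30.0) = 0.28947/2.42775 = 0.1192
Extrapolate from 340.0 m to 549.0 m: V₃ = 18.7 × (549.0/340.0)^0.1192 = 18.7 × 1.0588 = 19.7994 m/s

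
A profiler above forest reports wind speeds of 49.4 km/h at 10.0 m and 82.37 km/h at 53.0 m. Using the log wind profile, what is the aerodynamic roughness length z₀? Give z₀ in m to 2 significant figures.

Log law: V(z) ∝ ln(z/z₀). With r = V₁/V₂ = 49.4/82.37 = 0.59973,
r · ln(z₂/z₀) = ln(z₁/z₀) ⇒ ln z₀ = (ln z₁ − r·ln z₂)/(1 − r)
ln z₀ = (2.30259 − 0.59973×3.97029) / 0.40027 = -0.1962
z₀ = exp(-0.1962) = 0.8219 m

z₀ ≈ 0.82 m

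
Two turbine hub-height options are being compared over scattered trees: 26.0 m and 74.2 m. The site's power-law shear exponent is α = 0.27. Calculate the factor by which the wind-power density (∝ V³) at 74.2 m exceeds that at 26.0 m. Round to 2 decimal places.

2.34

Speed ratio: V_B/V_A = (z_B/z_A)^α = (74.2/26.0)^0.27 = (2.8538)^0.27 = 1.32729
Power-density ratio: P_B/P_A = (V_B/V_A)³ = (1.32729)³ = 2.33829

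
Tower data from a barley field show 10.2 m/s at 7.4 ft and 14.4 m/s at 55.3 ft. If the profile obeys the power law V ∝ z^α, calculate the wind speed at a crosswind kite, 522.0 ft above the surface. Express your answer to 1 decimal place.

21.2 m/s

First find α: α = ln(V₂/V₁)/ln(z₂/z₁) = ln(14.4/10.2)/ln(55.3/7.4) = 0.34484/2.01129 = 0.1715
Extrapolate from 55.3 ft to 522.0 ft: V₃ = 14.4 × (522.0/55.3)^0.1715 = 14.4 × 1.4695 = 21.1602 m/s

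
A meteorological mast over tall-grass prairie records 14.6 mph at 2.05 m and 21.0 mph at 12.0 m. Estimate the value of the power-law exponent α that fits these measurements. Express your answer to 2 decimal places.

Power law: V₂/V₁ = (z₂/z₁)^α ⇒ α = ln(V₂/V₁) / ln(z₂/z₁)
α = ln(21.0/14.6) / ln(12.0/2.05) = ln(1.4384) / ln(5.8537)
  = 0.36350 / 1.76707 = 0.20571

α ≈ 0.21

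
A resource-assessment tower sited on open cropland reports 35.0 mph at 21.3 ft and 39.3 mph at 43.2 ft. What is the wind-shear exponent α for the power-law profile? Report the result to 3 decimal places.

Power law: V₂/V₁ = (z₂/z₁)^α ⇒ α = ln(V₂/V₁) / ln(z₂/z₁)
α = ln(39.3/35.0) / ln(43.2/21.3) = ln(1.1229) / ln(2.0282)
  = 0.11588 / 0.70713 = 0.16387

α ≈ 0.164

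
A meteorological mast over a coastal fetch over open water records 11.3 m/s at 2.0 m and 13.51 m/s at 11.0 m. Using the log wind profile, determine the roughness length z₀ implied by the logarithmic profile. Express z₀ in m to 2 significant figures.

Log law: V(z) ∝ ln(z/z₀). With r = V₁/V₂ = 11.3/13.51 = 0.83642,
r · ln(z₂/z₀) = ln(z₁/z₀) ⇒ ln z₀ = (ln z₁ − r·ln z₂)/(1 − r)
ln z₀ = (0.69315 − 0.83642×2.39790) / 0.16358 = -8.0234
z₀ = exp(-8.0234) = 0.0003277 m

z₀ ≈ 0.00033 m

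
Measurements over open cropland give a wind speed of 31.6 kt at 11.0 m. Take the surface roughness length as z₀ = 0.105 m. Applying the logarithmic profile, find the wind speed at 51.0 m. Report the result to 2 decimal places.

42.02 kt

Log law: V(z) ∝ ln(z/z₀), so V₂/V₁ = ln(z₂/z₀) / ln(z₁/z₀).
ln(51.0/0.105) = 6.1856, ln(11.0/0.105) = 4.6517
V₂ = 31.6 × 6.1856/4.6517 = 31.6 × 1.3298 = 42.0203 kt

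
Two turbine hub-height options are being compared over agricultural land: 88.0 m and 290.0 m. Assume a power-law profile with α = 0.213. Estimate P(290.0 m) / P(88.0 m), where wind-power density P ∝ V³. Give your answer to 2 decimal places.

2.14

Speed ratio: V_B/V_A = (z_B/z_A)^α = (290.0/88.0)^0.213 = (3.2955)^0.213 = 1.28919
Power-density ratio: P_B/P_A = (V_B/V_A)³ = (1.28919)³ = 2.14263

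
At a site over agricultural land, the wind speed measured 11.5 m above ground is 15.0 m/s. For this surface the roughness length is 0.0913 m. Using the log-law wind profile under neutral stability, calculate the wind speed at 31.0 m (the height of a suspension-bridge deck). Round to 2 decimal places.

Log law: V(z) ∝ ln(z/z₀), so V₂/V₁ = ln(z₂/z₀) / ln(z₁/z₀).
ln(31.0/0.0913) = 5.8276, ln(11.5/0.0913) = 4.8360
V₂ = 15.0 × 5.8276/4.8360 = 15.0 × 1.2051 = 18.0758 m/s

18.08 m/s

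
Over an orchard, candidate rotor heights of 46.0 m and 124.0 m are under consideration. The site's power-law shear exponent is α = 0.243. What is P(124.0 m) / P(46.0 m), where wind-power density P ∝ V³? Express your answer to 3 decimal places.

Speed ratio: V_B/V_A = (z_B/z_A)^α = (124.0/46.0)^0.243 = (2.6957)^0.243 = 1.27248
Power-density ratio: P_B/P_A = (V_B/V_A)³ = (1.27248)³ = 2.06041

2.060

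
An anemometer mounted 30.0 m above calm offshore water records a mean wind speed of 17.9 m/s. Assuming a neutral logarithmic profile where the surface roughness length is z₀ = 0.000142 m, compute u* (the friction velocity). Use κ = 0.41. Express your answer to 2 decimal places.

u* ≈ 0.60 m/s

Log law: V(z) = (u*/κ) · ln(z/z₀) ⇒ u* = κ · V / ln(z/z₀)
u* = 0.41 × 17.9 / ln(30.0/0.000142) = 0.41 × 17.9 / 12.2609
   = 7.3390 / 12.2609 = 0.5986 m/s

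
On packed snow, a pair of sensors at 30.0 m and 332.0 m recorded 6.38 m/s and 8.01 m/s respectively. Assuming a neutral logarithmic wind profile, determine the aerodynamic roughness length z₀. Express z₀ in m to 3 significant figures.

z₀ ≈ 0.00246 m

Log law: V(z) ∝ ln(z/z₀). With r = V₁/V₂ = 6.38/8.01 = 0.79650,
r · ln(z₂/z₀) = ln(z₁/z₀) ⇒ ln z₀ = (ln z₁ − r·ln z₂)/(1 − r)
ln z₀ = (3.40120 − 0.79650×5.80513) / 0.20350 = -6.0081
z₀ = exp(-6.0081) = 0.002459 m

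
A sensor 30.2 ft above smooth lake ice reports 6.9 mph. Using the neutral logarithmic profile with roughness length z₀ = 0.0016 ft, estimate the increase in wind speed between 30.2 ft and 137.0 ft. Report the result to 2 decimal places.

1.06 mph

Log law: V₂ = V₁ · ln(z₂/z₀)/ln(z₁/z₀) = 6.9 × 11.3577/9.8456 = 7.9597 mph
ΔV = 7.9597 − 6.9 = 1.0597 mph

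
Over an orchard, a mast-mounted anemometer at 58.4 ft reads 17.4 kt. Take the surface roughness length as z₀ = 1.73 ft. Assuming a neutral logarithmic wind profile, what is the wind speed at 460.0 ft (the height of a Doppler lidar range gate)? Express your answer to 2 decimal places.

27.60 kt

Log law: V(z) ∝ ln(z/z₀), so V₂/V₁ = ln(z₂/z₀) / ln(z₁/z₀).
ln(460.0/1.73) = 5.5831, ln(58.4/1.73) = 3.5192
V₂ = 17.4 × 5.5831/3.5192 = 17.4 × 1.5865 = 27.6046 kt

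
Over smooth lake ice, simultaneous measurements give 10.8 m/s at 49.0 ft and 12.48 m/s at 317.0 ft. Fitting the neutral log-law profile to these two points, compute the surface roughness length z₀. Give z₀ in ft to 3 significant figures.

Log law: V(z) ∝ ln(z/z₀). With r = V₁/V₂ = 10.8/12.48 = 0.86538,
r · ln(z₂/z₀) = ln(z₁/z₀) ⇒ ln z₀ = (ln z₁ − r·ln z₂)/(1 − r)
ln z₀ = (3.89182 − 0.86538×5.75890) / 0.13462 = -8.1108
z₀ = exp(-8.1108) = 0.0003003 ft

z₀ ≈ 0.000300 ft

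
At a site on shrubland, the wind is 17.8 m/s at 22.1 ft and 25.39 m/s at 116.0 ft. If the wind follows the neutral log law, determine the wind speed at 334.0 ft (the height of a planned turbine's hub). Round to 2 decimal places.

Log law: V ∝ ln(z/z₀). From the pair, with r = V₁/V₂ = 0.70106,
ln z₀ = (ln z₁ − r·ln z₂)/(1 − r) = (3.0956 − 0.70106×4.7536)/0.29894 = -0.7928 → z₀ = 0.4526 ft
V₃ = V₁ · ln(z₃/z₀)/ln(z₁/z₀) = 17.8 × 6.6039/3.8884 = 30.2312 m/s

30.23 m/s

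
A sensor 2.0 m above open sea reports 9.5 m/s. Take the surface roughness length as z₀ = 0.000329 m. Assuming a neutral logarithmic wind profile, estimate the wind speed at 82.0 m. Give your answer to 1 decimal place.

13.5 m/s

Log law: V(z) ∝ ln(z/z₀), so V₂/V₁ = ln(z₂/z₀) / ln(z₁/z₀).
ln(82.0/0.000329) = 12.4262, ln(2.0/0.000329) = 8.7126
V₂ = 9.5 × 12.4262/8.7126 = 9.5 × 1.4262 = 13.5492 m/s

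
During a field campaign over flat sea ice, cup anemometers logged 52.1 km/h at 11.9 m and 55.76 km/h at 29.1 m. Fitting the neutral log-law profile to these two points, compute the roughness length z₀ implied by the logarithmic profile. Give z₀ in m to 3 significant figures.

z₀ ≈ 0.0000353 m

Log law: V(z) ∝ ln(z/z₀). With r = V₁/V₂ = 52.1/55.76 = 0.93436,
r · ln(z₂/z₀) = ln(z₁/z₀) ⇒ ln z₀ = (ln z₁ − r·ln z₂)/(1 − r)
ln z₀ = (2.47654 − 0.93436×3.37074) / 0.06564 = -10.2524
z₀ = exp(-10.2524) = 0.00003527 m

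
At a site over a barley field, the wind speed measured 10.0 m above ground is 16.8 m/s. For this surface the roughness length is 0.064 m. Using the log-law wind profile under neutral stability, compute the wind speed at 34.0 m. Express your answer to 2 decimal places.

20.87 m/s

Log law: V(z) ∝ ln(z/z₀), so V₂/V₁ = ln(z₂/z₀) / ln(z₁/z₀).
ln(34.0/0.064) = 6.2752, ln(10.0/0.064) = 5.0515
V₂ = 16.8 × 6.2752/5.0515 = 16.8 × 1.2423 = 20.8700 m/s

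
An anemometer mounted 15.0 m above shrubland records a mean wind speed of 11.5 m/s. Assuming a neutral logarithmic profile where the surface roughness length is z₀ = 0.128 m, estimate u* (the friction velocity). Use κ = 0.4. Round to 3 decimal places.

Log law: V(z) = (u*/κ) · ln(z/z₀) ⇒ u* = κ · V / ln(z/z₀)
u* = 0.4 × 11.5 / ln(15.0/0.128) = 0.4 × 11.5 / 4.7638
   = 4.6000 / 4.7638 = 0.9656 m/s

u* ≈ 0.966 m/s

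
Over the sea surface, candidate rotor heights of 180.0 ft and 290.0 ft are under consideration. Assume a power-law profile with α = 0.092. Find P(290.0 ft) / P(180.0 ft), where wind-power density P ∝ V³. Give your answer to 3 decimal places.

Speed ratio: V_B/V_A = (z_B/z_A)^α = (290.0/180.0)^0.092 = (1.6111)^0.092 = 1.04485
Power-density ratio: P_B/P_A = (V_B/V_A)³ = (1.04485)³ = 1.14069

1.141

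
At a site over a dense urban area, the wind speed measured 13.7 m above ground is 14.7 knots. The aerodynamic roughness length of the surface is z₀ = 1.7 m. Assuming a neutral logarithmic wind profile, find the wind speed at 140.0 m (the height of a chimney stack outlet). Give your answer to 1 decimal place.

31.1 knots

Log law: V(z) ∝ ln(z/z₀), so V₂/V₁ = ln(z₂/z₀) / ln(z₁/z₀).
ln(140.0/1.7) = 4.4110, ln(13.7/1.7) = 2.0868
V₂ = 14.7 × 4.4110/2.0868 = 14.7 × 2.1138 = 31.0729 knots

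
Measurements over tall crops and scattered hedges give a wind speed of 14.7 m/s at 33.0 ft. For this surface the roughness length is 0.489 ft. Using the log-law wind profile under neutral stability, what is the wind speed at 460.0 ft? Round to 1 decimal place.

Log law: V(z) ∝ ln(z/z₀), so V₂/V₁ = ln(z₂/z₀) / ln(z₁/z₀).
ln(460.0/0.489) = 6.8466, ln(33.0/0.489) = 4.2119
V₂ = 14.7 × 6.8466/4.2119 = 14.7 × 1.6255 = 23.8955 m/s

23.9 m/s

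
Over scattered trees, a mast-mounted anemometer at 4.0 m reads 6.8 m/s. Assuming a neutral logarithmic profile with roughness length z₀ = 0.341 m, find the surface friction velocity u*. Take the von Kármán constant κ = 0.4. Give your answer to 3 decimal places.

Log law: V(z) = (u*/κ) · ln(z/z₀) ⇒ u* = κ · V / ln(z/z₀)
u* = 0.4 × 6.8 / ln(4.0/0.341) = 0.4 × 6.8 / 2.4622
   = 2.7200 / 2.4622 = 1.1047 m/s

u* ≈ 1.105 m/s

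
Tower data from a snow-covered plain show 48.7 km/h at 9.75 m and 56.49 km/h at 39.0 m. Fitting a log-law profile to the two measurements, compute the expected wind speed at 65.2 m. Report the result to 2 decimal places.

59.38 km/h

Log law: V ∝ ln(z/z₀). From the pair, with r = V₁/V₂ = 0.86210,
ln z₀ = (ln z₁ − r·ln z₂)/(1 − r) = (2.2773 − 0.86210×3.6636)/0.13790 = -6.3893 → z₀ = 0.001679 m
V₃ = V₁ · ln(z₃/z₀)/ln(z₁/z₀) = 48.7 × 10.5668/8.6666 = 59.3777 km/h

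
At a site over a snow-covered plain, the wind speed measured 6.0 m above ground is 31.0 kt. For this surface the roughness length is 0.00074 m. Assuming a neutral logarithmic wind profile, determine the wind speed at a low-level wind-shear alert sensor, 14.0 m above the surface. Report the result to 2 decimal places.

Log law: V(z) ∝ ln(z/z₀), so V₂/V₁ = ln(z₂/z₀) / ln(z₁/z₀).
ln(14.0/0.00074) = 9.8479, ln(6.0/0.00074) = 9.0006
V₂ = 31.0 × 9.8479/9.0006 = 31.0 × 1.0941 = 33.9183 kt

33.92 kt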